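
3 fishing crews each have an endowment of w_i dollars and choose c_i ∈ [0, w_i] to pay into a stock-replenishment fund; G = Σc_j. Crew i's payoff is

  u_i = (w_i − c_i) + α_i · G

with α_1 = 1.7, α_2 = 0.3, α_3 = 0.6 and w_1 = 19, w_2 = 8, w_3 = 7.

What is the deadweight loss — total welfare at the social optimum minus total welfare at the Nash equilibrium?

∂u_i/∂c_i = α_i − 1, so crew i contributes w_i if α_i > 1, else 0.
α_i > 1 for i ∈ {1}; NE contributions (19, 0, 0), G = 19.
W^NE = Σw_i − G^NE + (Σα_i)·G^NE = 34 + 1.6·19 = 64.4.
Planner: ∂(Σu_j)/∂c_i = Σα_j − 1 = 1.6 > 0, so everyone contributes w_i; G^SO = 34, W^SO = 34 + 1.6·34 = 88.4.
Deadweight loss = 24.

24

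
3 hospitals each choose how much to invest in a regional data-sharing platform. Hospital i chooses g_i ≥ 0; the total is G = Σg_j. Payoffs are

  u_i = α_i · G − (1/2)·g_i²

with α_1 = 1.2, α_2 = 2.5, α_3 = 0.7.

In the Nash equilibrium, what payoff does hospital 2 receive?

7.875

Hospital i's FOC: ∂u_i/∂g_i = α_i − g_i = 0, so g_i* = α_i.
NE contributions = (1.2, 2.5, 0.7); G = 4.4.
u_2 = α_2·G − ½·(g_2)² = 2.5·4.4 − ½·2.5² = 7.875.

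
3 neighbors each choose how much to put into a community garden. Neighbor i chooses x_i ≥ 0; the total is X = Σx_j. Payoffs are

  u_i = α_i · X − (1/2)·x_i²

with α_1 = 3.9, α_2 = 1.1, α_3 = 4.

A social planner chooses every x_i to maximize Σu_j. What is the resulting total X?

27

Planner FOC: ∂(Σu_j)/∂x_i = (Σα_j) − x_i = 0, so x_i^SO = Σα_j = 9 for every i; X^SO = 27.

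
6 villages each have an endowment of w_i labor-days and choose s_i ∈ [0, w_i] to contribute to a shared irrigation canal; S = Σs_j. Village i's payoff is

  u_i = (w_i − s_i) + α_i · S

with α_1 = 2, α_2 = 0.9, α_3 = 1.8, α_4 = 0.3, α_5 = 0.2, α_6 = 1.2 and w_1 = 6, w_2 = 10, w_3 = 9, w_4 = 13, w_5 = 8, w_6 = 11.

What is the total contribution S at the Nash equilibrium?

∂u_i/∂s_i = α_i − 1, so village i contributes w_i if α_i > 1, else 0.
α_i > 1 for i ∈ {1, 3, 6}; NE contributions (6, 0, 9, 0, 0, 11), S = 26.

26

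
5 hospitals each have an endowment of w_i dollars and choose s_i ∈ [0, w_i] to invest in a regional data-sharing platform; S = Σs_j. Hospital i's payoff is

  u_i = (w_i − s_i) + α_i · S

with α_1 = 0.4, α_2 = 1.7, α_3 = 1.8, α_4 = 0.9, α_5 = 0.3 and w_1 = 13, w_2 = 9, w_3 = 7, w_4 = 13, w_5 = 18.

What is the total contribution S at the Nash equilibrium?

16

∂u_i/∂s_i = α_i − 1, so hospital i contributes w_i if α_i > 1, else 0.
α_i > 1 for i ∈ {2, 3}; NE contributions (0, 9, 7, 0, 0), S = 16.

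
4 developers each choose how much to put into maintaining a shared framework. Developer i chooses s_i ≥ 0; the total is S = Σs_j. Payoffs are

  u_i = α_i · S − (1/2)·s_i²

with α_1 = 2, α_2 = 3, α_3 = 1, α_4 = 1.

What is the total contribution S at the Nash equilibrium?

7

Developer i's FOC: ∂u_i/∂s_i = α_i − s_i = 0, so s_i* = α_i.
NE contributions = (2, 3, 1, 1); S = 7.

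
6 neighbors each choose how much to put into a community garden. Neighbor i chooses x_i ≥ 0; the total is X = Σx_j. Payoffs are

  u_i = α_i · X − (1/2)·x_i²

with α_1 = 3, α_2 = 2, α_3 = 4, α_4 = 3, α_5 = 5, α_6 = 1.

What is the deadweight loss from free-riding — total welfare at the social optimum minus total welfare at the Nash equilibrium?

Neighbor i's FOC: ∂u_i/∂x_i = α_i − x_i = 0, so x_i* = α_i.
NE contributions = (3, 2, 4, 3, 5, 1); X = 18.
W^NE = (Σα)·X − ½Σα_i² = 18² − ½·64 = 292.
Planner sets x_i = Σα_j = 18 for every i, so X^SO = 6·18 = 108.
W^SO = (Σα)·X^SO − ½·6·(Σα)² = (6/2)·18² = 972.
Deadweight loss = W^SO − W^NE = 680.

680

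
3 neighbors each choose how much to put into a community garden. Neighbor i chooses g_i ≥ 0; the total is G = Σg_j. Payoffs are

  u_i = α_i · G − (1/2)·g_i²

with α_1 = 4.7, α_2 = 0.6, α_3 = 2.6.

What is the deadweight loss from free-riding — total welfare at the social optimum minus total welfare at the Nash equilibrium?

Neighbor i's FOC: ∂u_i/∂g_i = α_i − g_i = 0, so g_i* = α_i.
NE contributions = (4.7, 0.6, 2.6); G = 7.9.
W^NE = (Σα)·G − ½Σα_i² = 7.9² − ½·29.21 = 47.805.
Planner sets g_i = Σα_j = 7.9 for every i, so G^SO = 3·7.9 = 23.7.
W^SO = (Σα)·G^SO − ½·3·(Σα)² = (3/2)·7.9² = 93.615.
Deadweight loss = W^SO − W^NE = 45.81.

45.81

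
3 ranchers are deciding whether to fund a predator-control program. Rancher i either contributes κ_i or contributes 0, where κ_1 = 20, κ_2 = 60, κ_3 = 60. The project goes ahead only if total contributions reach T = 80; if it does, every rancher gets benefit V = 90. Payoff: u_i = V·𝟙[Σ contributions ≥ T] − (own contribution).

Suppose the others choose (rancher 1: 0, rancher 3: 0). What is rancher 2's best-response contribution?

Others' total = 0. Even contributing 60 gives 60 < 80: no benefit either way.
Best response: 0.

0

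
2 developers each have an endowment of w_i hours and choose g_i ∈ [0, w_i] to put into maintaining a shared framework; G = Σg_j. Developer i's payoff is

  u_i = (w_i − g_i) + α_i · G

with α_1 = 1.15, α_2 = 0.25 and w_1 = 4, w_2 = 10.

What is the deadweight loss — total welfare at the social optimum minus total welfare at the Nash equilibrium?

∂u_i/∂g_i = α_i − 1, so developer i contributes w_i if α_i > 1, else 0.
α_i > 1 for i ∈ {1}; NE contributions (4, 0), G = 4.
W^NE = Σw_i − G^NE + (Σα_i)·G^NE = 14 + 0.4·4 = 15.6.
Planner: ∂(Σu_j)/∂g_i = Σα_j − 1 = 0.4 > 0, so everyone contributes w_i; G^SO = 14, W^SO = 14 + 0.4·14 = 19.6.
Deadweight loss = 4.

4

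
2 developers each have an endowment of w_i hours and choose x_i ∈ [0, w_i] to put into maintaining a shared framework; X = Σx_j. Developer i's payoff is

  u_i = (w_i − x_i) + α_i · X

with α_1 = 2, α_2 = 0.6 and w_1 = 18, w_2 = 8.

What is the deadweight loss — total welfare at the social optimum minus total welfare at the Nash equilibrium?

12.8

∂u_i/∂x_i = α_i − 1, so developer i contributes w_i if α_i > 1, else 0.
α_i > 1 for i ∈ {1}; NE contributions (18, 0), X = 18.
W^NE = Σw_i − X^NE + (Σα_i)·X^NE = 26 + 1.6·18 = 54.8.
Planner: ∂(Σu_j)/∂x_i = Σα_j − 1 = 1.6 > 0, so everyone contributes w_i; X^SO = 26, W^SO = 26 + 1.6·26 = 67.6.
Deadweight loss = 12.8.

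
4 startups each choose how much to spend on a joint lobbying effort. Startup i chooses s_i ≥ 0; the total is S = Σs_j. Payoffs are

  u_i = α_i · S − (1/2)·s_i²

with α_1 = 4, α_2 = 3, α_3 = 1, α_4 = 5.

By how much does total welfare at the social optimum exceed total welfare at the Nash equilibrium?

Startup i's FOC: ∂u_i/∂s_i = α_i − s_i = 0, so s_i* = α_i.
NE contributions = (4, 3, 1, 5); S = 13.
W^NE = (Σα)·S − ½Σα_i² = 13² − ½·51 = 143.5.
Planner sets s_i = Σα_j = 13 for every i, so S^SO = 4·13 = 52.
W^SO = (Σα)·S^SO − ½·4·(Σα)² = (4/2)·13² = 338.
Deadweight loss = W^SO − W^NE = 194.5.

194.5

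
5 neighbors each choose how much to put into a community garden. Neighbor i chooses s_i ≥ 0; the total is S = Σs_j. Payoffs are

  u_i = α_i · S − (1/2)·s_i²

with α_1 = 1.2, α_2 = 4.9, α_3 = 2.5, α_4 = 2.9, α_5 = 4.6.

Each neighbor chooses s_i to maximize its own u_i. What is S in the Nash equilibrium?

Neighbor i's FOC: ∂u_i/∂s_i = α_i − s_i = 0, so s_i* = α_i.
NE contributions = (1.2, 4.9, 2.5, 2.9, 4.6); S = 16.1.

16.1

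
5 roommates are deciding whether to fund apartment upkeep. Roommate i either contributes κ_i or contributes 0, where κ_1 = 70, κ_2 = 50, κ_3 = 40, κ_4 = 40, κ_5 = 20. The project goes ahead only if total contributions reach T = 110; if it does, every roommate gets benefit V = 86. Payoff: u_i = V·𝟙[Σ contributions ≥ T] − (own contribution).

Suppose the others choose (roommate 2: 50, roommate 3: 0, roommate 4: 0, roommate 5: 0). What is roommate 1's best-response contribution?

70

Others' total = 50. Contributing 70 brings total to 120 ≥ 110: gain V − κ_1 = 16.
Best response: 70.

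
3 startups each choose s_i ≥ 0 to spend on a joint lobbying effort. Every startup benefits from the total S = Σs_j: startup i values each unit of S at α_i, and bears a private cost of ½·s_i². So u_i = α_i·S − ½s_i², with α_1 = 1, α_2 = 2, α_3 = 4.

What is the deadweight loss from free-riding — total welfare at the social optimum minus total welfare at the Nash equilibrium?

Startup i's FOC: ∂u_i/∂s_i = α_i − s_i = 0, so s_i* = α_i.
NE contributions = (1, 2, 4); S = 7.
W^NE = (Σα)·S − ½Σα_i² = 7² − ½·21 = 38.5.
Planner sets s_i = Σα_j = 7 for every i, so S^SO = 3·7 = 21.
W^SO = (Σα)·S^SO − ½·3·(Σα)² = (3/2)·7² = 73.5.
Deadweight loss = W^SO − W^NE = 35.

35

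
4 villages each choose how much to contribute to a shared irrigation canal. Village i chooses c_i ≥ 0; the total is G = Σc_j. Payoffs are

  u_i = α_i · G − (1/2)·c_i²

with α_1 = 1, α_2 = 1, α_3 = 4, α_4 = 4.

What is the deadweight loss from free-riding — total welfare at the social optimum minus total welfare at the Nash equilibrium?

Village i's FOC: ∂u_i/∂c_i = α_i − c_i = 0, so c_i* = α_i.
NE contributions = (1, 1, 4, 4); G = 10.
W^NE = (Σα)·G − ½Σα_i² = 10² − ½·34 = 83.
Planner sets c_i = Σα_j = 10 for every i, so G^SO = 4·10 = 40.
W^SO = (Σα)·G^SO − ½·4·(Σα)² = (4/2)·10² = 200.
Deadweight loss = W^SO − W^NE = 117.

117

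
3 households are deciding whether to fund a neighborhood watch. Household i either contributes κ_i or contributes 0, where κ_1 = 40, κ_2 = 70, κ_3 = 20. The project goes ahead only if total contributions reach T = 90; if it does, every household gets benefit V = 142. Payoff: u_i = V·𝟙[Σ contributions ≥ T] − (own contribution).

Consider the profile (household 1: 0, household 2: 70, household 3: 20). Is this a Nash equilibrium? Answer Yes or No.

Yes

Total = 90 ≥ 90: provided.
Household 1 (pledges 0, payoff 142): pledging 40 → total 130, payoff 102. No gain.
Household 2 (pledges 70, payoff 72): dropping to 0 → total 20, payoff 0. No gain.
Household 3 (pledges 20, payoff 122): dropping to 0 → total 70, payoff 0. No gain.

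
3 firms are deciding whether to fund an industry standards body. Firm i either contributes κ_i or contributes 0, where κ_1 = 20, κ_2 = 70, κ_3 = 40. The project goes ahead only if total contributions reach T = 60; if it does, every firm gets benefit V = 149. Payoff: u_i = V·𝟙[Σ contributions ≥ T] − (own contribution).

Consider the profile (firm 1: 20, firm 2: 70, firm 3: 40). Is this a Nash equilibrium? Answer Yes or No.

Total = 130 ≥ 60: provided.
Firm 1 (pledges 20, payoff 129): dropping to 0 → total 110, payoff 149. Profitable deviation.

No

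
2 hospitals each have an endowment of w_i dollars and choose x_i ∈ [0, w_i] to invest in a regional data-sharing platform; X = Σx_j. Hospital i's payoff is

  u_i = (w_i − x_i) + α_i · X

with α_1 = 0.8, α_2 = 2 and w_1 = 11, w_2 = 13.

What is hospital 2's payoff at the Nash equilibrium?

∂u_i/∂x_i = α_i − 1, so hospital i contributes w_i if α_i > 1, else 0.
α_i > 1 for i ∈ {2}; NE contributions (0, 13), X = 13.
u_2 = (13 − 13) + 2·13 = 26.

26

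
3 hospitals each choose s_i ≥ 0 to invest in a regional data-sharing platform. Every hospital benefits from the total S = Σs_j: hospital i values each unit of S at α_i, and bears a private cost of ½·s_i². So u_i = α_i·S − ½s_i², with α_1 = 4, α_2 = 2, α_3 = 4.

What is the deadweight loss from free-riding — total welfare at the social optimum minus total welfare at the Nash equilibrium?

68

Hospital i's FOC: ∂u_i/∂s_i = α_i − s_i = 0, so s_i* = α_i.
NE contributions = (4, 2, 4); S = 10.
W^NE = (Σα)·S − ½Σα_i² = 10² − ½·36 = 82.
Planner sets s_i = Σα_j = 10 for every i, so S^SO = 3·10 = 30.
W^SO = (Σα)·S^SO − ½·3·(Σα)² = (3/2)·10² = 150.
Deadweight loss = W^SO − W^NE = 68.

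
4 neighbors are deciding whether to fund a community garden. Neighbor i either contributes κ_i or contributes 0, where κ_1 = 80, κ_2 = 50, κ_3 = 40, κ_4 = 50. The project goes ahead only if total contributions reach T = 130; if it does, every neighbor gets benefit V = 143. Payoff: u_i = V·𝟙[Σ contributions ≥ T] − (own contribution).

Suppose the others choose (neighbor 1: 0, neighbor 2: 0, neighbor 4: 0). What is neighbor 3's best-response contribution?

Others' total = 0. Even contributing 40 gives 40 < 130: no benefit either way.
Best response: 0.

0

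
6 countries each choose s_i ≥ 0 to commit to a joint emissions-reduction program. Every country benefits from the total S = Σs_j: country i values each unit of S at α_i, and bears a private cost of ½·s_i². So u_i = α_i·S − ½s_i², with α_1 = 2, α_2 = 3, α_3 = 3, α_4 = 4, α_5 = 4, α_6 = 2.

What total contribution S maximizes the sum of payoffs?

108

Planner FOC: ∂(Σu_j)/∂s_i = (Σα_j) − s_i = 0, so s_i^SO = Σα_j = 18 for every i; S^SO = 108.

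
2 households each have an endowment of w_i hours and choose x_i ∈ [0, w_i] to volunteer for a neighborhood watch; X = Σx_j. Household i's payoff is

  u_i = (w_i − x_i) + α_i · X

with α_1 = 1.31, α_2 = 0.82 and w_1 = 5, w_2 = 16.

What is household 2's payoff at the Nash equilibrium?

20.1

∂u_i/∂x_i = α_i − 1, so household i contributes w_i if α_i > 1, else 0.
α_i > 1 for i ∈ {1}; NE contributions (5, 0), X = 5.
u_2 = (16 − 0) + 0.82·5 = 20.1.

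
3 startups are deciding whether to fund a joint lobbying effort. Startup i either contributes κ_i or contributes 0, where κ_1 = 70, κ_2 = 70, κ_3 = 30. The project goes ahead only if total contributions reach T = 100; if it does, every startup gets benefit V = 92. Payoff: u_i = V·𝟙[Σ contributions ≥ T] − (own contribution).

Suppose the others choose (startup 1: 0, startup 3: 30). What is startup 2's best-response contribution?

Others' total = 30. Contributing 70 brings total to 100 ≥ 100: gain V − κ_2 = 22.
Best response: 70.

70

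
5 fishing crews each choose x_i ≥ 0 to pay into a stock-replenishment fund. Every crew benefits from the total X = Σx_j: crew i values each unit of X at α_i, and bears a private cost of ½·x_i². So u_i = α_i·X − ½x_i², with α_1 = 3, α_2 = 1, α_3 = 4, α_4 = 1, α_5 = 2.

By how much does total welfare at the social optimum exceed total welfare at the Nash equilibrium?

197

Crew i's FOC: ∂u_i/∂x_i = α_i − x_i = 0, so x_i* = α_i.
NE contributions = (3, 1, 4, 1, 2); X = 11.
W^NE = (Σα)·X − ½Σα_i² = 11² − ½·31 = 105.5.
Planner sets x_i = Σα_j = 11 for every i, so X^SO = 5·11 = 55.
W^SO = (Σα)·X^SO − ½·5·(Σα)² = (5/2)·11² = 302.5.
Deadweight loss = W^SO − W^NE = 197.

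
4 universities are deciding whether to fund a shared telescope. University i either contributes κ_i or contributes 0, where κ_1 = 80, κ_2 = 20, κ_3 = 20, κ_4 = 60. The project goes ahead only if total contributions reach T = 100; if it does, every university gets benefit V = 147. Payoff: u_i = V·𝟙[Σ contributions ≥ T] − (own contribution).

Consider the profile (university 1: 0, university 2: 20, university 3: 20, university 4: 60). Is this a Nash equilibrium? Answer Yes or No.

Yes

Total = 100 ≥ 100: provided.
University 1 (pledges 0, payoff 147): pledging 80 → total 180, payoff 67. No gain.
University 2 (pledges 20, payoff 127): dropping to 0 → total 80, payoff 0. No gain.
University 3 (pledges 20, payoff 127): dropping to 0 → total 80, payoff 0. No gain.
University 4 (pledges 60, payoff 87): dropping to 0 → total 40, payoff 0. No gain.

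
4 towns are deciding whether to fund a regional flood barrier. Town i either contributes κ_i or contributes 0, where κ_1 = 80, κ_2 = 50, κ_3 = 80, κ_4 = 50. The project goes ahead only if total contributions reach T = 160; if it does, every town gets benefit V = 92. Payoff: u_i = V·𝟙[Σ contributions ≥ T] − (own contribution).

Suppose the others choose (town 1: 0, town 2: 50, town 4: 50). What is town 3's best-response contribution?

80

Others' total = 100. Contributing 80 brings total to 180 ≥ 160: gain V − κ_3 = 12.
Best response: 80.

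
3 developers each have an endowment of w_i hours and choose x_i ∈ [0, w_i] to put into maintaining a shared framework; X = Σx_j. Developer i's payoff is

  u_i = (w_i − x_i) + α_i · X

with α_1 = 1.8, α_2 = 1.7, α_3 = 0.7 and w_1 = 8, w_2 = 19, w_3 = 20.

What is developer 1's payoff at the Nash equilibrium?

∂u_i/∂x_i = α_i − 1, so developer i contributes w_i if α_i > 1, else 0.
α_i > 1 for i ∈ {1, 2}; NE contributions (8, 19, 0), X = 27.
u_1 = (8 − 8) + 1.8·27 = 48.6.

48.6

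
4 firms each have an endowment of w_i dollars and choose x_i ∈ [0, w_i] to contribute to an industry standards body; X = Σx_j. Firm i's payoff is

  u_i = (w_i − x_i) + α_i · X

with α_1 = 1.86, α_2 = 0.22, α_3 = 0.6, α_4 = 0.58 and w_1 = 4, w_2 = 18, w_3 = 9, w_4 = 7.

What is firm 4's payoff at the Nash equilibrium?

∂u_i/∂x_i = α_i − 1, so firm i contributes w_i if α_i > 1, else 0.
α_i > 1 for i ∈ {1}; NE contributions (4, 0, 0, 0), X = 4.
u_4 = (7 − 0) + 0.58·4 = 9.32.

9.32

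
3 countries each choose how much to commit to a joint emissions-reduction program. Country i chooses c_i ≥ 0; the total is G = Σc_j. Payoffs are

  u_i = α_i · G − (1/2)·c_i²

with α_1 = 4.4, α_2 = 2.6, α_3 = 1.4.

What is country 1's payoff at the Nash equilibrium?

27.28

Country i's FOC: ∂u_i/∂c_i = α_i − c_i = 0, so c_i* = α_i.
NE contributions = (4.4, 2.6, 1.4); G = 8.4.
u_1 = α_1·G − ½·(c_1)² = 4.4·8.4 − ½·4.4² = 27.28.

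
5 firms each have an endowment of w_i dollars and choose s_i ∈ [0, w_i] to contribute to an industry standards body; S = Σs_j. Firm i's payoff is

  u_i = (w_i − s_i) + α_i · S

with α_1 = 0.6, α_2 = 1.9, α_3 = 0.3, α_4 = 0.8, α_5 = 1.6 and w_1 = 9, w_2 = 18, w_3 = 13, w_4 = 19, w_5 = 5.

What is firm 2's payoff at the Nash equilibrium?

∂u_i/∂s_i = α_i − 1, so firm i contributes w_i if α_i > 1, else 0.
α_i > 1 for i ∈ {2, 5}; NE contributions (0, 18, 0, 0, 5), S = 23.
u_2 = (18 − 18) + 1.9·23 = 43.7.

43.7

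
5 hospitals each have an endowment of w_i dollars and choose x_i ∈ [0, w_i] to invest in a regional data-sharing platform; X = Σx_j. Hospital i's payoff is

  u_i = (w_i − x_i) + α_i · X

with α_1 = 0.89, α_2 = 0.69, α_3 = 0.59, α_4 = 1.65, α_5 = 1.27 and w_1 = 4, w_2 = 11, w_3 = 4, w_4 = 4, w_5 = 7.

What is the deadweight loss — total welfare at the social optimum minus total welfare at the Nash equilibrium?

77.71

∂u_i/∂x_i = α_i − 1, so hospital i contributes w_i if α_i > 1, else 0.
α_i > 1 for i ∈ {4, 5}; NE contributions (0, 0, 0, 4, 7), X = 11.
W^NE = Σw_i − X^NE + (Σα_i)·X^NE = 30 + 4.09·11 = 74.99.
Planner: ∂(Σu_j)/∂x_i = Σα_j − 1 = 4.09 > 0, so everyone contributes w_i; X^SO = 30, W^SO = 30 + 4.09·30 = 152.7.
Deadweight loss = 77.71.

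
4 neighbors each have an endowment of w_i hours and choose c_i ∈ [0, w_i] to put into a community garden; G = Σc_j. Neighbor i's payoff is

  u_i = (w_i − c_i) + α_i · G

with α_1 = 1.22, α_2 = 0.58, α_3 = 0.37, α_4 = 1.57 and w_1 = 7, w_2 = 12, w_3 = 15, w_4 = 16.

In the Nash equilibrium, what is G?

∂u_i/∂c_i = α_i − 1, so neighbor i contributes w_i if α_i > 1, else 0.
α_i > 1 for i ∈ {1, 4}; NE contributions (7, 0, 0, 16), G = 23.

23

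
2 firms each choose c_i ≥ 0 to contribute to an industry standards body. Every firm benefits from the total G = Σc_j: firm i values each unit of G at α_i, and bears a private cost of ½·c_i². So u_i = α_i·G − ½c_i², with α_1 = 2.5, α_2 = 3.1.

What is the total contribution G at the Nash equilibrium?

Firm i's FOC: ∂u_i/∂c_i = α_i − c_i = 0, so c_i* = α_i.
NE contributions = (2.5, 3.1); G = 5.6.

5.6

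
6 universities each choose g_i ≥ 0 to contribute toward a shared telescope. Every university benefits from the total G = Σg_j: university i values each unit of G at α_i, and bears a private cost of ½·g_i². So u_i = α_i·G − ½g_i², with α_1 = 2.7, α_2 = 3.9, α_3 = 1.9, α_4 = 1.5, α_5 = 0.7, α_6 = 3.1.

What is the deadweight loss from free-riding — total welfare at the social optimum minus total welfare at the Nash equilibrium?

University i's FOC: ∂u_i/∂g_i = α_i − g_i = 0, so g_i* = α_i.
NE contributions = (2.7, 3.9, 1.9, 1.5, 0.7, 3.1); G = 13.8.
W^NE = (Σα)·G − ½Σα_i² = 13.8² − ½·38.46 = 171.21.
Planner sets g_i = Σα_j = 13.8 for every i, so G^SO = 6·13.8 = 82.8.
W^SO = (Σα)·G^SO − ½·6·(Σα)² = (6/2)·13.8² = 571.32.
Deadweight loss = W^SO − W^NE = 400.11.

400.11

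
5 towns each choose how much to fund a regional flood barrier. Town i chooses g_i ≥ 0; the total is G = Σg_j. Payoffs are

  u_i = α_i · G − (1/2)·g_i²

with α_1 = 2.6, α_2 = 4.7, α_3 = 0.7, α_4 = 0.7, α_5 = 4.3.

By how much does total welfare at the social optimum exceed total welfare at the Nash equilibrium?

277.66

Town i's FOC: ∂u_i/∂g_i = α_i − g_i = 0, so g_i* = α_i.
NE contributions = (2.6, 4.7, 0.7, 0.7, 4.3); G = 13.
W^NE = (Σα)·G − ½Σα_i² = 13² − ½·48.32 = 144.84.
Planner sets g_i = Σα_j = 13 for every i, so G^SO = 5·13 = 65.
W^SO = (Σα)·G^SO − ½·5·(Σα)² = (5/2)·13² = 422.5.
Deadweight loss = W^SO − W^NE = 277.66.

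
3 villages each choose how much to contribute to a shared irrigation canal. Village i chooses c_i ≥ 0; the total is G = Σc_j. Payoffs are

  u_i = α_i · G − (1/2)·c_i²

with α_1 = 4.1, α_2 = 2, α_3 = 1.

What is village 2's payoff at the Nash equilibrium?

12.2

Village i's FOC: ∂u_i/∂c_i = α_i − c_i = 0, so c_i* = α_i.
NE contributions = (4.1, 2, 1); G = 7.1.
u_2 = α_2·G − ½·(c_2)² = 2·7.1 − ½·2² = 12.2.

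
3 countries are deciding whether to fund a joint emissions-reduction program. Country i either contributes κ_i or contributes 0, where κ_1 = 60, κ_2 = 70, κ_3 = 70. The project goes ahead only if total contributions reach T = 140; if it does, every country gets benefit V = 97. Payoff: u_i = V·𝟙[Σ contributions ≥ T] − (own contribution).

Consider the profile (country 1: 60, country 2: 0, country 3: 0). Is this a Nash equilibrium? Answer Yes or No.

No

Total = 60 < 140: not provided.
Country 1 (pledges 60, payoff -60): dropping to 0 → total 0, payoff 0. Profitable deviation.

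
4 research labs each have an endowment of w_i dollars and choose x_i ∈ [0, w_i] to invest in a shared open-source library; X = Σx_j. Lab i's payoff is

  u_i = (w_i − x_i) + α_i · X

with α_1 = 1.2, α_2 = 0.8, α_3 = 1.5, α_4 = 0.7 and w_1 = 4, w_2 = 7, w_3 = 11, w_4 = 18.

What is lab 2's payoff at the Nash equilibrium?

∂u_i/∂x_i = α_i − 1, so lab i contributes w_i if α_i > 1, else 0.
α_i > 1 for i ∈ {1, 3}; NE contributions (4, 0, 11, 0), X = 15.
u_2 = (7 − 0) + 0.8·15 = 19.

19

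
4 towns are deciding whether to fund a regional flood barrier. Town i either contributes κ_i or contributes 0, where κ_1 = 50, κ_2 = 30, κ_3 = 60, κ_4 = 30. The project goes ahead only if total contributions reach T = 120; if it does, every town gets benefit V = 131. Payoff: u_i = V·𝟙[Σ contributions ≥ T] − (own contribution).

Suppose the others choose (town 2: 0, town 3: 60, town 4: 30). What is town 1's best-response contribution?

50

Others' total = 90. Contributing 50 brings total to 140 ≥ 120: gain V − κ_1 = 81.
Best response: 50.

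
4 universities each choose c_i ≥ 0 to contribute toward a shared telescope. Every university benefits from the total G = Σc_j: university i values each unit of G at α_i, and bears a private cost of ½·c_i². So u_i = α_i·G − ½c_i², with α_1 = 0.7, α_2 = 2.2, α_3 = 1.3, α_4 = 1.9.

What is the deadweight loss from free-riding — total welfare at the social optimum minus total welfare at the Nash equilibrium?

42.525

University i's FOC: ∂u_i/∂c_i = α_i − c_i = 0, so c_i* = α_i.
NE contributions = (0.7, 2.2, 1.3, 1.9); G = 6.1.
W^NE = (Σα)·G − ½Σα_i² = 6.1² − ½·10.63 = 31.895.
Planner sets c_i = Σα_j = 6.1 for every i, so G^SO = 4·6.1 = 24.4.
W^SO = (Σα)·G^SO − ½·4·(Σα)² = (4/2)·6.1² = 74.42.
Deadweight loss = W^SO − W^NE = 42.525.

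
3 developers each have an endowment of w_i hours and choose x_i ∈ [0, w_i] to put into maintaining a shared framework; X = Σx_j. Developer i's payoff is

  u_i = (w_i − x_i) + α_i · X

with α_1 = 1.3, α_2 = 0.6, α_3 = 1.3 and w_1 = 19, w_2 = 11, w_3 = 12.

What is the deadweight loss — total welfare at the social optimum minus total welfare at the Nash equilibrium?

24.2

∂u_i/∂x_i = α_i − 1, so developer i contributes w_i if α_i > 1, else 0.
α_i > 1 for i ∈ {1, 3}; NE contributions (19, 0, 12), X = 31.
W^NE = Σw_i − X^NE + (Σα_i)·X^NE = 42 + 2.2·31 = 110.2.
Planner: ∂(Σu_j)/∂x_i = Σα_j − 1 = 2.2 > 0, so everyone contributes w_i; X^SO = 42, W^SO = 42 + 2.2·42 = 134.4.
Deadweight loss = 24.2.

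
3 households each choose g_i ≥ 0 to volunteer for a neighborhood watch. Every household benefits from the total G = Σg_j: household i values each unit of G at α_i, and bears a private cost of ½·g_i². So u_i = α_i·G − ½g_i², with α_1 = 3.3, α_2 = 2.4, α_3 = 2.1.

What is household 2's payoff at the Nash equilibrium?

Household i's FOC: ∂u_i/∂g_i = α_i − g_i = 0, so g_i* = α_i.
NE contributions = (3.3, 2.4, 2.1); G = 7.8.
u_2 = α_2·G − ½·(g_2)² = 2.4·7.8 − ½·2.4² = 15.84.

15.84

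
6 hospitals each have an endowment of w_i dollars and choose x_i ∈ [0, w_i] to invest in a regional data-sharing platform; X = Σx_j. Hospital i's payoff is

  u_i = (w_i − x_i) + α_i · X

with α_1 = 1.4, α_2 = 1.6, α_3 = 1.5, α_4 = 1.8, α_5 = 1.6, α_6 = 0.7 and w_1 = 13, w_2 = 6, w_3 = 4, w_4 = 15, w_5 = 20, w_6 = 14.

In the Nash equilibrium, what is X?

58

∂u_i/∂x_i = α_i − 1, so hospital i contributes w_i if α_i > 1, else 0.
α_i > 1 for i ∈ {1, 2, 3, 4, 5}; NE contributions (13, 6, 4, 15, 20, 0), X = 58.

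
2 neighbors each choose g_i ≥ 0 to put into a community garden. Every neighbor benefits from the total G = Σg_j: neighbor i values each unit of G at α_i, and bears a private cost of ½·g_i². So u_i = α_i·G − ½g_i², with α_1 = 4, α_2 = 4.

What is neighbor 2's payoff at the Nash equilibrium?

24

Neighbor i's FOC: ∂u_i/∂g_i = α_i − g_i = 0, so g_i* = α_i.
NE contributions = (4, 4); G = 8.
u_2 = α_2·G − ½·(g_2)² = 4·8 − ½·4² = 24.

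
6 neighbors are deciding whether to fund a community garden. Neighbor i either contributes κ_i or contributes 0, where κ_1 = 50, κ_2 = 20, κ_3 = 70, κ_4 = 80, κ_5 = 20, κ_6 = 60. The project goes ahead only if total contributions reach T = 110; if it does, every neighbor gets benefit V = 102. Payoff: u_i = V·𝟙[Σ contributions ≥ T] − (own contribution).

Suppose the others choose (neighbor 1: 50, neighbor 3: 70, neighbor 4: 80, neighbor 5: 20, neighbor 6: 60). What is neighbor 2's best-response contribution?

Others' total = 280 ≥ 110; contributing adds cost 20 for no extra benefit.
Best response: 0.

0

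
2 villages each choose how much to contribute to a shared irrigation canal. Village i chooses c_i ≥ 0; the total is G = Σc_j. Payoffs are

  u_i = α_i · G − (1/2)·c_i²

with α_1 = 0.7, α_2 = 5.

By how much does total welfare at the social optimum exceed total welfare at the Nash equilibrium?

Village i's FOC: ∂u_i/∂c_i = α_i − c_i = 0, so c_i* = α_i.
NE contributions = (0.7, 5); G = 5.7.
W^NE = (Σα)·G − ½Σα_i² = 5.7² − ½·25.49 = 19.745.
Planner sets c_i = Σα_j = 5.7 for every i, so G^SO = 2·5.7 = 11.4.
W^SO = (Σα)·G^SO − ½·2·(Σα)² = (2/2)·5.7² = 32.49.
Deadweight loss = W^SO − W^NE = 12.745.

12.745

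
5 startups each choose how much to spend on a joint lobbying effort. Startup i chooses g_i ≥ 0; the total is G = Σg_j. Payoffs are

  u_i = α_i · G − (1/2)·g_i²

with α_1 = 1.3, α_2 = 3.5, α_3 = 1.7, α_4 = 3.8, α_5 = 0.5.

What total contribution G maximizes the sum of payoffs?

54

Planner FOC: ∂(Σu_j)/∂g_i = (Σα_j) − g_i = 0, so g_i^SO = Σα_j = 10.8 for every i; G^SO = 54.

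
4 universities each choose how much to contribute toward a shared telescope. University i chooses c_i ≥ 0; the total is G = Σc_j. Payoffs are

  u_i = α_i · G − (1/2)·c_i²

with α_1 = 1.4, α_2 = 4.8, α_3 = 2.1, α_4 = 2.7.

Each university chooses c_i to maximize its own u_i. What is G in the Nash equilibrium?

11

University i's FOC: ∂u_i/∂c_i = α_i − c_i = 0, so c_i* = α_i.
NE contributions = (1.4, 4.8, 2.1, 2.7); G = 11.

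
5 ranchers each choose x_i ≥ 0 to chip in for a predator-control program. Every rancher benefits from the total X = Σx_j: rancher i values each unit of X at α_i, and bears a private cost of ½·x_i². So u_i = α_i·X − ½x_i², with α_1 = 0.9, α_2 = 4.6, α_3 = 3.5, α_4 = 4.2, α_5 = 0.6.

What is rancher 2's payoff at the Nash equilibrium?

52.9

Rancher i's FOC: ∂u_i/∂x_i = α_i − x_i = 0, so x_i* = α_i.
NE contributions = (0.9, 4.6, 3.5, 4.2, 0.6); X = 13.8.
u_2 = α_2·X − ½·(x_2)² = 4.6·13.8 − ½·4.6² = 52.9.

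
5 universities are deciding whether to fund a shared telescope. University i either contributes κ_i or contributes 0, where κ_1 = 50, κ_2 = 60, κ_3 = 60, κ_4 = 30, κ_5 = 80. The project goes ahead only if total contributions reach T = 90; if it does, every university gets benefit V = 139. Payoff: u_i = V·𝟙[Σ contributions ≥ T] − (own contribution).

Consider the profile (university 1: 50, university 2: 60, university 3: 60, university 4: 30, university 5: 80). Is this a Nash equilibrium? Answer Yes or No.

Total = 280 ≥ 90: provided.
University 1 (pledges 50, payoff 89): dropping to 0 → total 230, payoff 139. Profitable deviation.

No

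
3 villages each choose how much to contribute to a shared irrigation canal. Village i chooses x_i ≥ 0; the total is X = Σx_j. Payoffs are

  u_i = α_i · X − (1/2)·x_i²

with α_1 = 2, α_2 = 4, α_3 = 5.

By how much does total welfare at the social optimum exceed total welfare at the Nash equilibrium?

Village i's FOC: ∂u_i/∂x_i = α_i − x_i = 0, so x_i* = α_i.
NE contributions = (2, 4, 5); X = 11.
W^NE = (Σα)·X − ½Σα_i² = 11² − ½·45 = 98.5.
Planner sets x_i = Σα_j = 11 for every i, so X^SO = 3·11 = 33.
W^SO = (Σα)·X^SO − ½·3·(Σα)² = (3/2)·11² = 181.5.
Deadweight loss = W^SO − W^NE = 83.

83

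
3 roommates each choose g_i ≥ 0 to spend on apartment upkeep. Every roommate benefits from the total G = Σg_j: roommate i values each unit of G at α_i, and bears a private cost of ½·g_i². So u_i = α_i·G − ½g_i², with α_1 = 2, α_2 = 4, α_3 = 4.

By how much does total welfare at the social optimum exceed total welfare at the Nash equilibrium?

68

Roommate i's FOC: ∂u_i/∂g_i = α_i − g_i = 0, so g_i* = α_i.
NE contributions = (2, 4, 4); G = 10.
W^NE = (Σα)·G − ½Σα_i² = 10² − ½·36 = 82.
Planner sets g_i = Σα_j = 10 for every i, so G^SO = 3·10 = 30.
W^SO = (Σα)·G^SO − ½·3·(Σα)² = (3/2)·10² = 150.
Deadweight loss = W^SO − W^NE = 68.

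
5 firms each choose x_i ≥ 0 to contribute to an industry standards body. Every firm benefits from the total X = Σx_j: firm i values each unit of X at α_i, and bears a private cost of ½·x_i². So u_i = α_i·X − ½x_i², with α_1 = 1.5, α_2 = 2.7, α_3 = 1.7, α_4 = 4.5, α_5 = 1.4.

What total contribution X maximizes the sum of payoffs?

Planner FOC: ∂(Σu_j)/∂x_i = (Σα_j) − x_i = 0, so x_i^SO = Σα_j = 11.8 for every i; X^SO = 59.

59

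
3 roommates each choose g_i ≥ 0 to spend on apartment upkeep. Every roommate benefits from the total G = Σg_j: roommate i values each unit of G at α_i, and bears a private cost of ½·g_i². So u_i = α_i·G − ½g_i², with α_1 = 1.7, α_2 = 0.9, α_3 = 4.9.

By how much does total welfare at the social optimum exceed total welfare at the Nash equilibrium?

41.98

Roommate i's FOC: ∂u_i/∂g_i = α_i − g_i = 0, so g_i* = α_i.
NE contributions = (1.7, 0.9, 4.9); G = 7.5.
W^NE = (Σα)·G − ½Σα_i² = 7.5² − ½·27.71 = 42.395.
Planner sets g_i = Σα_j = 7.5 for every i, so G^SO = 3·7.5 = 22.5.
W^SO = (Σα)·G^SO − ½·3·(Σα)² = (3/2)·7.5² = 84.375.
Deadweight loss = W^SO − W^NE = 41.98.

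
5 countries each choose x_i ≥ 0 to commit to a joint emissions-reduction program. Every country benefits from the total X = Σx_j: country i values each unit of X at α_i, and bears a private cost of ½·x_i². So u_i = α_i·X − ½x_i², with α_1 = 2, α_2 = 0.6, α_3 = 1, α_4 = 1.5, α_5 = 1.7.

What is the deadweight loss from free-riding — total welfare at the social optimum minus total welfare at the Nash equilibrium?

74.61

Country i's FOC: ∂u_i/∂x_i = α_i − x_i = 0, so x_i* = α_i.
NE contributions = (2, 0.6, 1, 1.5, 1.7); X = 6.8.
W^NE = (Σα)·X − ½Σα_i² = 6.8² − ½·10.5 = 40.99.
Planner sets x_i = Σα_j = 6.8 for every i, so X^SO = 5·6.8 = 34.
W^SO = (Σα)·X^SO − ½·5·(Σα)² = (5/2)·6.8² = 115.6.
Deadweight loss = W^SO − W^NE = 74.61.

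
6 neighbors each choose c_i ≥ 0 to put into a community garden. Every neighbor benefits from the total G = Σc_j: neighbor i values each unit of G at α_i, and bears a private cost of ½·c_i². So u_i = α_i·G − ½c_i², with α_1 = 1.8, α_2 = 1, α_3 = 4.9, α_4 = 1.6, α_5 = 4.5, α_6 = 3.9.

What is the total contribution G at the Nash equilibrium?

Neighbor i's FOC: ∂u_i/∂c_i = α_i − c_i = 0, so c_i* = α_i.
NE contributions = (1.8, 1, 4.9, 1.6, 4.5, 3.9); G = 17.7.

17.7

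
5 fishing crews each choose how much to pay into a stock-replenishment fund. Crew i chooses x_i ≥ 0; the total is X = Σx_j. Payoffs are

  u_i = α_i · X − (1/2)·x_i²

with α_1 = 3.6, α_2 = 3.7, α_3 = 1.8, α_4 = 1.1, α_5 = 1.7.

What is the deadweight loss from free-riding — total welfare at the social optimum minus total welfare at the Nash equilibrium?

229.41

Crew i's FOC: ∂u_i/∂x_i = α_i − x_i = 0, so x_i* = α_i.
NE contributions = (3.6, 3.7, 1.8, 1.1, 1.7); X = 11.9.
W^NE = (Σα)·X − ½Σα_i² = 11.9² − ½·33.99 = 124.615.
Planner sets x_i = Σα_j = 11.9 for every i, so X^SO = 5·11.9 = 59.5.
W^SO = (Σα)·X^SO − ½·5·(Σα)² = (5/2)·11.9² = 354.025.
Deadweight loss = W^SO − W^NE = 229.41.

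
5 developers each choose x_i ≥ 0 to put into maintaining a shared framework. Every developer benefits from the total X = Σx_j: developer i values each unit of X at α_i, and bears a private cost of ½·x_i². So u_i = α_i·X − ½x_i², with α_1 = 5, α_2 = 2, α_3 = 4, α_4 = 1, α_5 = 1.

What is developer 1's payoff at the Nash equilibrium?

52.5

Developer i's FOC: ∂u_i/∂x_i = α_i − x_i = 0, so x_i* = α_i.
NE contributions = (5, 2, 4, 1, 1); X = 13.
u_1 = α_1·X − ½·(x_1)² = 5·13 − ½·5² = 52.5.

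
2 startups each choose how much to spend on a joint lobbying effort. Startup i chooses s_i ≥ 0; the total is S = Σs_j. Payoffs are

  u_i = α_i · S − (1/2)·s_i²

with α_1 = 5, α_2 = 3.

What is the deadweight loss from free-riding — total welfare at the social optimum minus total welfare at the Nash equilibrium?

17

Startup i's FOC: ∂u_i/∂s_i = α_i − s_i = 0, so s_i* = α_i.
NE contributions = (5, 3); S = 8.
W^NE = (Σα)·S − ½Σα_i² = 8² − ½·34 = 47.
Planner sets s_i = Σα_j = 8 for every i, so S^SO = 2·8 = 16.
W^SO = (Σα)·S^SO − ½·2·(Σα)² = (2/2)·8² = 64.
Deadweight loss = W^SO − W^NE = 17.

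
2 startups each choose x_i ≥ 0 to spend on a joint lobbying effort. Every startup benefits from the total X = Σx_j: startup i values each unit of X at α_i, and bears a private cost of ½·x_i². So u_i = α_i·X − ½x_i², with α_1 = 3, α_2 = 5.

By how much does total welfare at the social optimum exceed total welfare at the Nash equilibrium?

Startup i's FOC: ∂u_i/∂x_i = α_i − x_i = 0, so x_i* = α_i.
NE contributions = (3, 5); X = 8.
W^NE = (Σα)·X − ½Σα_i² = 8² − ½·34 = 47.
Planner sets x_i = Σα_j = 8 for every i, so X^SO = 2·8 = 16.
W^SO = (Σα)·X^SO − ½·2·(Σα)² = (2/2)·8² = 64.
Deadweight loss = W^SO − W^NE = 17.

17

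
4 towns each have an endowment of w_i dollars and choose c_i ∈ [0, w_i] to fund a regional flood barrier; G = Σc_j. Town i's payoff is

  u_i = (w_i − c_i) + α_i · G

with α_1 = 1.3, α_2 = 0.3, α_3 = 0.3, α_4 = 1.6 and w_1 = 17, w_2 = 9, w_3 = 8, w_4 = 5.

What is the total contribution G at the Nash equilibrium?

∂u_i/∂c_i = α_i − 1, so town i contributes w_i if α_i > 1, else 0.
α_i > 1 for i ∈ {1, 4}; NE contributions (17, 0, 0, 5), G = 22.

22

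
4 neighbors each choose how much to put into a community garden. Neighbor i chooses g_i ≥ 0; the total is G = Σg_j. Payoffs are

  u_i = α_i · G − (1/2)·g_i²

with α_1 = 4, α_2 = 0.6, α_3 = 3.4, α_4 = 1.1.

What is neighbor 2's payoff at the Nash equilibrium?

Neighbor i's FOC: ∂u_i/∂g_i = α_i − g_i = 0, so g_i* = α_i.
NE contributions = (4, 0.6, 3.4, 1.1); G = 9.1.
u_2 = α_2·G − ½·(g_2)² = 0.6·9.1 − ½·0.6² = 5.28.

5.28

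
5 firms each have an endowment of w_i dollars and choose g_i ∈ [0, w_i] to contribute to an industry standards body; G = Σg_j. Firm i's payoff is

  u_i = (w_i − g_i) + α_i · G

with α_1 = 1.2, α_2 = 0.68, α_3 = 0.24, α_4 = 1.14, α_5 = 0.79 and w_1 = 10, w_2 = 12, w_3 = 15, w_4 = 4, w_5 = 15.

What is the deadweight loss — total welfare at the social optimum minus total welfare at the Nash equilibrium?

∂u_i/∂g_i = α_i − 1, so firm i contributes w_i if α_i > 1, else 0.
α_i > 1 for i ∈ {1, 4}; NE contributions (10, 0, 0, 4, 0), G = 14.
W^NE = Σw_i − G^NE + (Σα_i)·G^NE = 56 + 3.05·14 = 98.7.
Planner: ∂(Σu_j)/∂g_i = Σα_j − 1 = 3.05 > 0, so everyone contributes w_i; G^SO = 56, W^SO = 56 + 3.05·56 = 226.8.
Deadweight loss = 128.1.

128.1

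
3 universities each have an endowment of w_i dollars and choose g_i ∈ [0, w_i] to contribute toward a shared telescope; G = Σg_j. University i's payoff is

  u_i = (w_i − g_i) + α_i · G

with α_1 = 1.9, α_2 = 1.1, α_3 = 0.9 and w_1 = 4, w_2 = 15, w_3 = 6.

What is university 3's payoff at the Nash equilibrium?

23.1

∂u_i/∂g_i = α_i − 1, so university i contributes w_i if α_i > 1, else 0.
α_i > 1 for i ∈ {1, 2}; NE contributions (4, 15, 0), G = 19.
u_3 = (6 − 0) + 0.9·19 = 23.1.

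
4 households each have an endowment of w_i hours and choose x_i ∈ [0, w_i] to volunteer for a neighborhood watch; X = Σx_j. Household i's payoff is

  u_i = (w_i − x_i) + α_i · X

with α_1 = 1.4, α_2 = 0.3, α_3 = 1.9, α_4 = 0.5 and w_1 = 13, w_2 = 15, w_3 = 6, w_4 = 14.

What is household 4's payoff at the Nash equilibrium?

23.5

∂u_i/∂x_i = α_i − 1, so household i contributes w_i if α_i > 1, else 0.
α_i > 1 for i ∈ {1, 3}; NE contributions (13, 0, 6, 0), X = 19.
u_4 = (14 − 0) + 0.5·19 = 23.5.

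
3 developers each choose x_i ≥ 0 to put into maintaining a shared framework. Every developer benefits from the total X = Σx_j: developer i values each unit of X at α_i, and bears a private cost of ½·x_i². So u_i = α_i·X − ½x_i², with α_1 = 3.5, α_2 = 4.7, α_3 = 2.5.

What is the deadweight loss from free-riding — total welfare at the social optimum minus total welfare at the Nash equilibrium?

77.54

Developer i's FOC: ∂u_i/∂x_i = α_i − x_i = 0, so x_i* = α_i.
NE contributions = (3.5, 4.7, 2.5); X = 10.7.
W^NE = (Σα)·X − ½Σα_i² = 10.7² − ½·40.59 = 94.195.
Planner sets x_i = Σα_j = 10.7 for every i, so X^SO = 3·10.7 = 32.1.
W^SO = (Σα)·X^SO − ½·3·(Σα)² = (3/2)·10.7² = 171.735.
Deadweight loss = W^SO − W^NE = 77.54.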